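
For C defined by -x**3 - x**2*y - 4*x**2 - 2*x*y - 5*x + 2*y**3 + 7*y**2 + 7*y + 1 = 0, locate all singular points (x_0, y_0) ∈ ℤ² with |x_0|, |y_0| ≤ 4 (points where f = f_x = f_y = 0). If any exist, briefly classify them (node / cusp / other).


Singular points: {(-1, -1)}; classification: cusp.

Compute partial derivatives:
  f_x = -3*x**2 - 2*x*y - 8*x - 2*y - 5.
  f_y = -x**2 - 2*x + 6*y**2 + 14*y + 7.
Scan x_0 ∈ {−4, ..., 4}. For each x_0, f_y(x_0, y) is a polynomial in y; find its integer roots y ∈ {−4, ..., 4}, then test f_x and f at those candidates.
  x = -4: f_y(-4, y) = 6*y**2 + 14*y - 1; no integer root y with |y| ≤ 4.
  x = -3: f_y(-3, y) = 6*y**2 + 14*y + 4; vanishes at y ∈ {-2}. (-3, -2): f_x = -16 ≠ 0.
  x = -2: f_y(-2, y) = 6*y**2 + 14*y + 7; no integer root y with |y| ≤ 4.
  x = -1: f_y(-1, y) = 6*y**2 + 14*y + 8; vanishes at y ∈ {-1}. (-1, -1): f_x = 0, f = 0 — SINGULAR.
  x = 0: f_y(0, y) = 6*y**2 + 14*y + 7; no integer root y with |y| ≤ 4.
  x = 1: f_y(1, y) = 6*y**2 + 14*y + 4; vanishes at y ∈ {-2}. (1, -2): f_x = -8 ≠ 0.
  x = 2: f_y(2, y) = 6*y**2 + 14*y - 1; no integer root y with |y| ≤ 4.
  x = 3: f_y(3, y) = 6*y**2 + 14*y - 8; no integer root y with |y| ≤ 4.
  x = 4: f_y(4, y) = 6*y**2 + 14*y - 17; no integer root y with |y| ≤ 4.
Only singular point on the grid: (-1, -1).
Classify: substitute x = -1 + u, y = -1 + v and expand: f = -u**3 - u**2*v + 2*v**3 + v**2.
No constant or linear terms (consistent with a singular point). Quadratic part: v**2. Cubic part: -u**3 - u**2*v + 2*v**3.
The quadratic part v**2 is a perfect square, so there is a single (double) tangent line v = 0, i.e. y = -1. Restricting the cubic part to that line (v = 0) leaves -u**3 ≠ 0, so f is not divisible by v and the branch is v² ≈ u**3 to lowest order — this is a cusp.
Classification: cusp.


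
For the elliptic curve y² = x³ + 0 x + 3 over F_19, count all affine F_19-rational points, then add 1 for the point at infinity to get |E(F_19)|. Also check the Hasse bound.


Affine points = {(1, 2), (1, 17), (2, 7), (2, 12), (3, 7), (3, 12), (7, 2), (7, 17), (11, 2), (11, 17), (14, 7), (14, 12)}; affine count = 12; |E(F_19)| = 13.

Discriminant check: Δ ∝ 4a³ + 27b² = 4·0³ + 27·3² = 4·0 + 27·9 ≡ 15 (mod 19). Nonzero ⇒ E is nonsingular.
For each x ∈ F_19, compute rhs = x³ + 0·x + 3 mod 19, then count y ∈ F_19 with y² ≡ rhs.
  x = 0: rhs = 3, matching y values: none (0 points).
  x = 1: rhs = 4, matching y values: 2, 17 (2 points).
  x = 2: rhs = 11, matching y values: 7, 12 (2 points).
  x = 3: rhs = 11, matching y values: 7, 12 (2 points).
  x = 4: rhs = 10, matching y values: none (0 points).
  x = 5: rhs = 14, matching y values: none (0 points).
  x = 6: rhs = 10, matching y values: none (0 points).
  x = 7: rhs = 4, matching y values: 2, 17 (2 points).
  x = 8: rhs = 2, matching y values: none (0 points).
  x = 9: rhs = 10, matching y values: none (0 points).
  x = 10: rhs = 15, matching y values: none (0 points).
  x = 11: rhs = 4, matching y values: 2, 17 (2 points).
  x = 12: rhs = 2, matching y values: none (0 points).
  x = 13: rhs = 15, matching y values: none (0 points).
  x = 14: rhs = 11, matching y values: 7, 12 (2 points).
  x = 15: rhs = 15, matching y values: none (0 points).
  x = 16: rhs = 14, matching y values: none (0 points).
  x = 17: rhs = 14, matching y values: none (0 points).
  x = 18: rhs = 2, matching y values: none (0 points).
Total affine count: 12.
Full point count |E(F_19)| = 12 + 1 = 13.
Hasse bound: |13 − (19+1)| = |-7| = 7 ≤ 2√19 ≈ 8.7178 ✓.


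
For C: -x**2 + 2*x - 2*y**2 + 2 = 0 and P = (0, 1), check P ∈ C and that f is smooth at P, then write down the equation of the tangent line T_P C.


Tangent line at P: 2*x - 4*y + 4 = 0.

Step 1: f(0, 1) = 0, so P lies on C.
Step 2: partial derivatives
  f_x(x, y) = 2 - 2*x, f_y(x, y) = -4*y.
  f_x(P) = 2, f_y(P) = -4 (gradient nonzero, so P is smooth).
Step 3: tangent line at P: 2·(x − 0) + -4·(y − 1) = 0.
Expanding: 2*x - 4*y + 4 = 0.


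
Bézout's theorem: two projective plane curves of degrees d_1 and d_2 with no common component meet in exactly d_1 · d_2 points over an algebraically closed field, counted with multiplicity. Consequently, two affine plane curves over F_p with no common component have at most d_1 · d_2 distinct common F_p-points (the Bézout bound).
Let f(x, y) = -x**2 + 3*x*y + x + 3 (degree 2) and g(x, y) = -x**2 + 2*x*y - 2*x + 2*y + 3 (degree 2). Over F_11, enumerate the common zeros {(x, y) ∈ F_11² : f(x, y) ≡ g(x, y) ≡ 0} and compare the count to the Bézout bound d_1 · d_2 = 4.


Common zeros: ∅; count = 0; Bézout bound = 4.

deg(f) = 2, deg(g) = 2, so Bézout bound = 4.
Scan x ∈ F_11. For each x, list the y ∈ F_11 with f(x, y) ≡ 0 and those with g(x, y) ≡ 0 (mod 11); the common zeros in that column are the intersection.
  x = 0: f ≡ 0 at y ∈ ∅; g ≡ 0 at y ∈ {4}; common: ∅.
  x = 1: f ≡ 0 at y ∈ {10}; g ≡ 0 at y ∈ {0}; common: ∅.
  x = 2: f ≡ 0 at y ∈ {9}; g ≡ 0 at y ∈ {10}; common: ∅.
  x = 3: f ≡ 0 at y ∈ {4}; g ≡ 0 at y ∈ {7}; common: ∅.
  x = 4: f ≡ 0 at y ∈ {9}; g ≡ 0 at y ∈ {1}; common: ∅.
  x = 5: f ≡ 0 at y ∈ {7}; g ≡ 0 at y ∈ {10}; common: ∅.
  x = 6: f ≡ 0 at y ∈ {7}; g ≡ 0 at y ∈ {4}; common: ∅.
  x = 7: f ≡ 0 at y ∈ {5}; g ≡ 0 at y ∈ {1}; common: ∅.
  x = 8: f ≡ 0 at y ∈ {10}; g ≡ 0 at y ∈ {0}; common: ∅.
  x = 9: f ≡ 0 at y ∈ {5}; g ≡ 0 at y ∈ {7}; common: ∅.
  x = 10: f ≡ 0 at y ∈ {4}; g ≡ 0 at y ∈ ∅; common: ∅.
Collecting: common zeros = ∅, so the count is 0.
Comparison with the Bézout bound: 0 ≤ 4 = deg(f)·deg(g), as expected for curves with no common component (the affine F_11-count falls short of the bound because intersections may lie at infinity, over extension fields, or carry multiplicity).


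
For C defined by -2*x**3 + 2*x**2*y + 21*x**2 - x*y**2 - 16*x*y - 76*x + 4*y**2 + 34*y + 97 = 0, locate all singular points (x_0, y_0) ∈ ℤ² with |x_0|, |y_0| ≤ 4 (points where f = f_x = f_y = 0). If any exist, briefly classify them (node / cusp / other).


Singular points: {(3, -2)}; classification: node.

Compute partial derivatives:
  f_x = -6*x**2 + 4*x*y + 42*x - y**2 - 16*y - 76.
  f_y = 2*x**2 - 2*x*y - 16*x + 8*y + 34.
Scan x_0 ∈ {−4, ..., 4}. For each x_0, f_y(x_0, y) is a polynomial in y; find its integer roots y ∈ {−4, ..., 4}, then test f_x and f at those candidates.
  x = -4: f_y(-4, y) = 16*y + 130; no integer root y with |y| ≤ 4.
  x = -3: f_y(-3, y) = 14*y + 100; no integer root y with |y| ≤ 4.
  x = -2: f_y(-2, y) = 12*y + 74; no integer root y with |y| ≤ 4.
  x = -1: f_y(-1, y) = 10*y + 52; no integer root y with |y| ≤ 4.
  x = 0: f_y(0, y) = 8*y + 34; no integer root y with |y| ≤ 4.
  x = 1: f_y(1, y) = 6*y + 20; no integer root y with |y| ≤ 4.
  x = 2: f_y(2, y) = 4*y + 10; no integer root y with |y| ≤ 4.
  x = 3: f_y(3, y) = 2*y + 4; vanishes at y ∈ {-2}. (3, -2): f_x = 0, f = 0 — SINGULAR.
  x = 4: f_y(4, y) = 2; no integer root y with |y| ≤ 4.
Only singular point on the grid: (3, -2).
Classify: substitute x = 3 + u, y = -2 + v and expand: f = -2*u**3 + 2*u**2*v - u**2 - u*v**2 + v**2.
No constant or linear terms (consistent with a singular point). Quadratic part: -u**2 + v**2. Cubic part: -2*u**3 + 2*u**2*v - u*v**2.
The quadratic part v**2 - u**2 = (v − u)(v + u) splits into two distinct linear factors, so there are two distinct tangent lines y − -2 = ±(x − 3) — this is a node (ordinary double point).
Classification: node.


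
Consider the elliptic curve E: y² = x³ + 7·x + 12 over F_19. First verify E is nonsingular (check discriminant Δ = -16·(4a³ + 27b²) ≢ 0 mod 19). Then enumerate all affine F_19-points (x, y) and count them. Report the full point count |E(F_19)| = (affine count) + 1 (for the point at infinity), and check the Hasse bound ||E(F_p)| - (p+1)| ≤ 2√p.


Affine points = {(1, 1), (1, 18), (4, 3), (4, 16), (5, 1), (5, 18), (6, 2), (6, 17), (7, 9), (7, 10), (9, 5), (9, 14), (12, 0), (13, 1), (13, 18), (14, 2), (14, 17), (17, 3), (17, 16), (18, 2), (18, 17)}; affine count = 21; |E(F_19)| = 22.

Discriminant check: Δ ∝ 4a³ + 27b² = 4·7³ + 27·12² = 4·343 + 27·144 ≡ 16 (mod 19). Nonzero ⇒ E is nonsingular.
For each x ∈ F_19, compute rhs = x³ + 7·x + 12 mod 19, then count y ∈ F_19 with y² ≡ rhs.
  x = 0: rhs = 12, matching y values: none (0 points).
  x = 1: rhs = 1, matching y values: 1, 18 (2 points).
  x = 2: rhs = 15, matching y values: none (0 points).
  x = 3: rhs = 3, matching y values: none (0 points).
  x = 4: rhs = 9, matching y values: 3, 16 (2 points).
  x = 5: rhs = 1, matching y values: 1, 18 (2 points).
  x = 6: rhs = 4, matching y values: 2, 17 (2 points).
  x = 7: rhs = 5, matching y values: 9, 10 (2 points).
  x = 8: rhs = 10, matching y values: none (0 points).
  x = 9: rhs = 6, matching y values: 5, 14 (2 points).
  x = 10: rhs = 18, matching y values: none (0 points).
  x = 11: rhs = 14, matching y values: none (0 points).
  x = 12: rhs = 0, matching y values: 0 (1 points).
  x = 13: rhs = 1, matching y values: 1, 18 (2 points).
  x = 14: rhs = 4, matching y values: 2, 17 (2 points).
  x = 15: rhs = 15, matching y values: none (0 points).
  x = 16: rhs = 2, matching y values: none (0 points).
  x = 17: rhs = 9, matching y values: 3, 16 (2 points).
  x = 18: rhs = 4, matching y values: 2, 17 (2 points).
Total affine count: 21.
Full point count |E(F_19)| = 21 + 1 = 22.
Hasse bound: |22 − (19+1)| = |2| = 2 ≤ 2√19 ≈ 8.7178 ✓.


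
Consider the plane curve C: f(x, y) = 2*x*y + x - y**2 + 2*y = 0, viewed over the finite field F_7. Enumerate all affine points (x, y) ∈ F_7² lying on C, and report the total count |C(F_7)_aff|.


Affine F_7-points: {(0, 0), (0, 2), (2, 1), (2, 5), (4, 4), (4, 6)}; count = 6.

For each of the 49 pairs (x, y) ∈ F_7², evaluate f(x, y) mod 7. Record the zeros.
  x = 0: [0↦0, 1↦1, 2↦0, 3↦4, 4↦6, 5↦6, 6↦4]  zeros at y ∈ {0, 2}
  x = 1: [0↦1, 1↦4, 2↦5, 3↦4, 4↦1, 5↦3, 6↦3]  zeros at y ∈ ∅
  x = 2: [0↦2, 1↦0, 2↦3, 3↦4, 4↦3, 5↦0, 6↦2]  zeros at y ∈ {1, 5}
  x = 3: [0↦3, 1↦3, 2↦1, 3↦4, 4↦5, 5↦4, 6↦1]  zeros at y ∈ ∅
  x = 4: [0↦4, 1↦6, 2↦6, 3↦4, 4↦0, 5↦1, 6↦0]  zeros at y ∈ {4, 6}
  x = 5: [0↦5, 1↦2, 2↦4, 3↦4, 4↦2, 5↦5, 6↦6]  zeros at y ∈ ∅
  x = 6: [0↦6, 1↦5, 2↦2, 3↦4, 4↦4, 5↦2, 6↦5]  zeros at y ∈ ∅
Collecting zeros: affine points = {(0, 0), (0, 2), (2, 1), (2, 5), (4, 4), (4, 6)}.
Total count |C(F_7)_aff| = 6.


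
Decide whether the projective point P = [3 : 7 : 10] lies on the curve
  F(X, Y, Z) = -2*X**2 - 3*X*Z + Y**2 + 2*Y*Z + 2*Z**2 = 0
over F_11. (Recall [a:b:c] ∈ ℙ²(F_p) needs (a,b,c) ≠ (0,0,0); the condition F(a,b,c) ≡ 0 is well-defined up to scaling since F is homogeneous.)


F(3,7,10) ≡ 6 (mod 11); P is NOT on the curve.

Evaluate F(3, 7, 10) term-by-term (mod 11).
  -2*X**2 ↦ -2·9·1·1 = -18
  -3*X*Z ↦ -3·3·1·10 = -90
  Y**2 ↦ 1·1·49·1 = 49
  2*Y*Z ↦ 2·1·7·10 = 140
  2*Z**2 ↦ 2·1·1·100 = 200
Sum: F(3, 7, 10) = (-18) + (-90) + (49) + (140) + (200) = 281.
Reducing mod 11: 281 ≡ 6 (mod 11).
Since F(a, b, c) ≡ 6 ≠ 0 (mod 11), P does NOT lie on the curve.


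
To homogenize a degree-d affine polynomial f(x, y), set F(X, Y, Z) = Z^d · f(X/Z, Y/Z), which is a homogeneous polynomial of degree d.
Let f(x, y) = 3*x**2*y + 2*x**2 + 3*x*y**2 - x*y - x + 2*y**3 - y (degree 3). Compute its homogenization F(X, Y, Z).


F(X, Y, Z) = 3*X**2*Y + 2*X**2*Z + 3*X*Y**2 - X*Y*Z - X*Z**2 + 2*Y**3 - Y*Z**2

deg(f) = 3.
Substitute x = X/Z, y = Y/Z into f, then multiply by Z^3.
  monomial 3·x^2·y^1 ↦ 3·X^2·Y^1·Z^0.
  monomial 2·x^2·y^0 ↦ 2·X^2·Y^0·Z^1.
  monomial 3·x^1·y^2 ↦ 3·X^1·Y^2·Z^0.
  monomial -1·x^1·y^1 ↦ -1·X^1·Y^1·Z^1.
  monomial -1·x^1·y^0 ↦ -1·X^1·Y^0·Z^2.
  monomial 2·x^0·y^3 ↦ 2·X^0·Y^3·Z^0.
  monomial -1·x^0·y^1 ↦ -1·X^0·Y^1·Z^2.
Collecting: F(X, Y, Z) = 3*X**2*Y + 2*X**2*Z + 3*X*Y**2 - X*Y*Z - X*Z**2 + 2*Y**3 - Y*Z**2.


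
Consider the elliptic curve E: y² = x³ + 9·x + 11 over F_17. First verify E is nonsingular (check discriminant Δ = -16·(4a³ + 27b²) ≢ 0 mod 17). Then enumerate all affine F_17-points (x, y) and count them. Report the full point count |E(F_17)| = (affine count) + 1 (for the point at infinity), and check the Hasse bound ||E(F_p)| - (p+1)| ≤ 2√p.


Affine points = {(1, 2), (1, 15), (4, 3), (4, 14), (6, 3), (6, 14), (7, 3), (7, 14), (8, 0), (10, 8), (10, 9), (11, 8), (11, 9), (13, 8), (13, 9), (14, 5), (14, 12), (15, 6), (15, 11), (16, 1), (16, 16)}; affine count = 21; |E(F_17)| = 22.

Discriminant check: Δ ∝ 4a³ + 27b² = 4·9³ + 27·11² = 4·729 + 27·121 ≡ 12 (mod 17). Nonzero ⇒ E is nonsingular.
For each x ∈ F_17, compute rhs = x³ + 9·x + 11 mod 17, then count y ∈ F_17 with y² ≡ rhs.
  x = 0: rhs = 11, matching y values: none (0 points).
  x = 1: rhs = 4, matching y values: 2, 15 (2 points).
  x = 2: rhs = 3, matching y values: none (0 points).
  x = 3: rhs = 14, matching y values: none (0 points).
  x = 4: rhs = 9, matching y values: 3, 14 (2 points).
  x = 5: rhs = 11, matching y values: none (0 points).
  x = 6: rhs = 9, matching y values: 3, 14 (2 points).
  x = 7: rhs = 9, matching y values: 3, 14 (2 points).
  x = 8: rhs = 0, matching y values: 0 (1 points).
  x = 9: rhs = 5, matching y values: none (0 points).
  x = 10: rhs = 13, matching y values: 8, 9 (2 points).
  x = 11: rhs = 13, matching y values: 8, 9 (2 points).
  x = 12: rhs = 11, matching y values: none (0 points).
  x = 13: rhs = 13, matching y values: 8, 9 (2 points).
  x = 14: rhs = 8, matching y values: 5, 12 (2 points).
  x = 15: rhs = 2, matching y values: 6, 11 (2 points).
  x = 16: rhs = 1, matching y values: 1, 16 (2 points).
Total affine count: 21.
Full point count |E(F_17)| = 21 + 1 = 22.
Hasse bound: |22 − (17+1)| = |4| = 4 ≤ 2√17 ≈ 8.2462 ✓.


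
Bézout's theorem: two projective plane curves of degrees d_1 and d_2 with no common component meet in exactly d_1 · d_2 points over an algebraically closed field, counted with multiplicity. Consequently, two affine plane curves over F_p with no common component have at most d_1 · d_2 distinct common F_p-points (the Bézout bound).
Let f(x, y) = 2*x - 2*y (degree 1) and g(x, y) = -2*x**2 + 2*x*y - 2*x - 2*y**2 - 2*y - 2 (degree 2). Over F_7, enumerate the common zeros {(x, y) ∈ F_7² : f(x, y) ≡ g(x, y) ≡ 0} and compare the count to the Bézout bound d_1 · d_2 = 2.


Common zeros: {(6, 6)}; count = 1; Bézout bound = 2.

deg(f) = 1, deg(g) = 2, so Bézout bound = 2.
Scan x ∈ F_7. For each x, list the y ∈ F_7 with f(x, y) ≡ 0 and those with g(x, y) ≡ 0 (mod 7); the common zeros in that column are the intersection.
  x = 0: f ≡ 0 at y ∈ {0}; g ≡ 0 at y ∈ {2, 4}; common: ∅.
  x = 1: f ≡ 0 at y ∈ {1}; g ≡ 0 at y ∈ {2, 5}; common: ∅.
  x = 2: f ≡ 0 at y ∈ {2}; g ≡ 0 at y ∈ {0, 1}; common: ∅.
  x = 3: f ≡ 0 at y ∈ {3}; g ≡ 0 at y ∈ {4, 5}; common: ∅.
  x = 4: f ≡ 0 at y ∈ {4}; g ≡ 0 at y ∈ {0, 3}; common: ∅.
  x = 5: f ≡ 0 at y ∈ {5}; g ≡ 0 at y ∈ {1, 3}; common: ∅.
  x = 6: f ≡ 0 at y ∈ {6}; g ≡ 0 at y ∈ {6}; common: {6}.
Collecting: common zeros = {(6, 6)}, so the count is 1.
Comparison with the Bézout bound: 1 ≤ 2 = deg(f)·deg(g), as expected for curves with no common component (the affine F_7-count falls short of the bound because intersections may lie at infinity, over extension fields, or carry multiplicity).


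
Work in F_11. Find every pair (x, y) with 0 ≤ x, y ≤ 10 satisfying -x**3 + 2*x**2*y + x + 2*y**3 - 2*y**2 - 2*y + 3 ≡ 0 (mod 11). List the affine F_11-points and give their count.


Affine F_11-points: {(0, 3), (1, 2), (1, 4), (1, 6), (2, 7), (3, 9), (4, 2), (7, 8), (8, 4), (10, 2), (10, 4), (10, 6)}; count = 12.

For each of the 121 pairs (x, y) ∈ F_11², evaluate f(x, y) mod 11. Record the zeros.
  x = 0: [0↦3, 1↦1, 2↦7, 3↦0, 4↦3, 5↦6, 6↦10, 7↦5, 8↦3, 9↦5, 10↦1]  zeros at y ∈ {3}
  x = 1: [0↦3, 1↦3, 2↦0, 3↦6, 4↦0, 5↦5, 6↦0, 7↦8, 8↦8, 9↦1, 10↦10]  zeros at y ∈ {2, 4, 6}
  x = 2: [0↦8, 1↦3, 2↦6, 3↦7, 4↦7, 5↦7, 6↦8, 7↦0, 8↦6, 9↦5, 10↦9]  zeros at y ∈ {7}
  x = 3: [0↦1, 1↦6, 2↦8, 3↦8, 4↦7, 5↦6, 6↦6, 7↦8, 8↦2, 9↦0, 10↦3]  zeros at y ∈ {9}
  x = 4: [0↦9, 1↦6, 2↦0, 3↦3, 4↦5, 5↦7, 6↦10, 7↦4, 8↦1, 9↦2, 10↦8]  zeros at y ∈ {2}
  x = 5: [0↦4, 1↦8, 2↦9, 3↦8, 4↦6, 5↦4, 6↦3, 7↦4, 8↦8, 9↦5, 10↦7]  zeros at y ∈ ∅
  x = 6: [0↦2, 1↦6, 2↦7, 3↦6, 4↦4, 5↦2, 6↦1, 7↦2, 8↦6, 9↦3, 10↦5]  zeros at y ∈ ∅
  x = 7: [0↦8, 1↦5, 2↦10, 3↦2, 4↦4, 5↦6, 6↦9, 7↦3, 8↦0, 9↦1, 10↦7]  zeros at y ∈ {8}
  x = 8: [0↦5, 1↦10, 2↦1, 3↦1, 4↦0, 5↦10, 6↦10, 7↦1, 8↦6, 9↦4, 10↦7]  zeros at y ∈ {4}
  x = 9: [0↦9, 1↦4, 2↦7, 3↦8, 4↦8, 5↦8, 6↦9, 7↦1, 8↦7, 9↦6, 10↦10]  zeros at y ∈ ∅
  x = 10: [0↦3, 1↦3, 2↦0, 3↦6, 4↦0, 5↦5, 6↦0, 7↦8, 8↦8, 9↦1, 10↦10]  zeros at y ∈ {2, 4, 6}
Collecting zeros: affine points = {(0, 3), (1, 2), (1, 4), (1, 6), (2, 7), (3, 9), (4, 2), (7, 8), (8, 4), (10, 2), (10, 4), (10, 6)}.
Total count |C(F_11)_aff| = 12.


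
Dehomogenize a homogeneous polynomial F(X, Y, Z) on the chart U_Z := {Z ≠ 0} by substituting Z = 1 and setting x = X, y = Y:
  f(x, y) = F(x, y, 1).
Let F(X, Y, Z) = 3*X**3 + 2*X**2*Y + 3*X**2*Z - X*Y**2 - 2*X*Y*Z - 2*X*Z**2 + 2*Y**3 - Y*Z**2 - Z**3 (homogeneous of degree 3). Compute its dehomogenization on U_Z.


f(x, y) = 3*x**3 + 2*x**2*y + 3*x**2 - x*y**2 - 2*x*y - 2*x + 2*y**3 - y - 1

On U_Z we set Z = 1. Each monomial c·X^i·Y^j·Z^k in F becomes c·x^i·y^j·1^k = c·x^i·y^j.
Substituting Z = 1: F(X, Y, 1) = 3*x**3 + 2*x**2*y + 3*x**2 - x*y**2 - 2*x*y - 2*x + 2*y**3 - y - 1.
Note: deg(f) ≤ deg(F) = 3; strict inequality happens when F is divisible by Z (lost terms).


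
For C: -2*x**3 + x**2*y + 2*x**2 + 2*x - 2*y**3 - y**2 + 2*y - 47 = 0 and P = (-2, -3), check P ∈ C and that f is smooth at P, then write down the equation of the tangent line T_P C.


Tangent line at P: -18*x - 42*y - 162 = 0.

Step 1: f(-2, -3) = 0, so P lies on C.
Step 2: partial derivatives
  f_x(x, y) = -6*x**2 + 2*x*y + 4*x + 2, f_y(x, y) = x**2 - 6*y**2 - 2*y + 2.
  f_x(P) = -18, f_y(P) = -42 (gradient nonzero, so P is smooth).
Step 3: tangent line at P: -18·(x − -2) + -42·(y − -3) = 0.
Expanding: -18*x - 42*y - 162 = 0.


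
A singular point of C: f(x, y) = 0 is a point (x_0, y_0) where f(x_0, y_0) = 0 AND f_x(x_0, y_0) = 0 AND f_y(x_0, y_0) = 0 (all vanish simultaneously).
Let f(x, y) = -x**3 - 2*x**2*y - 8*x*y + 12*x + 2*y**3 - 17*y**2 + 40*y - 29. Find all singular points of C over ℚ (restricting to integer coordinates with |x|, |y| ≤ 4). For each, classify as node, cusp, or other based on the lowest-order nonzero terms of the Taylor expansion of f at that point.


Singular points: {(-2, 3)}; classification: cusp.

Compute partial derivatives:
  f_x = -3*x**2 - 4*x*y - 8*y + 12.
  f_y = -2*x**2 - 8*x + 6*y**2 - 34*y + 40.
Scan x_0 ∈ {−4, ..., 4}. For each x_0, f_y(x_0, y) is a polynomial in y; find its integer roots y ∈ {−4, ..., 4}, then test f_x and f at those candidates.
  x = -4: f_y(-4, y) = 6*y**2 - 34*y + 40; vanishes at y ∈ {4}. (-4, 4): f_x = -4 ≠ 0.
  x = -3: f_y(-3, y) = 6*y**2 - 34*y + 46; no integer root y with |y| ≤ 4.
  x = -2: f_y(-2, y) = 6*y**2 - 34*y + 48; vanishes at y ∈ {3}. (-2, 3): f_x = 0, f = 0 — SINGULAR.
  x = -1: f_y(-1, y) = 6*y**2 - 34*y + 46; no integer root y with |y| ≤ 4.
  x = 0: f_y(0, y) = 6*y**2 - 34*y + 40; vanishes at y ∈ {4}. (0, 4): f_x = -20 ≠ 0.
  x = 1: f_y(1, y) = 6*y**2 - 34*y + 30; no integer root y with |y| ≤ 4.
  x = 2: f_y(2, y) = 6*y**2 - 34*y + 16; no integer root y with |y| ≤ 4.
  x = 3: f_y(3, y) = 6*y**2 - 34*y - 2; no integer root y with |y| ≤ 4.
  x = 4: f_y(4, y) = 6*y**2 - 34*y - 24; no integer root y with |y| ≤ 4.
Only singular point on the grid: (-2, 3).
Classify: substitute x = -2 + u, y = 3 + v and expand: f = -u**3 - 2*u**2*v + 2*v**3 + v**2.
No constant or linear terms (consistent with a singular point). Quadratic part: v**2. Cubic part: -u**3 - 2*u**2*v + 2*v**3.
The quadratic part v**2 is a perfect square, so there is a single (double) tangent line v = 0, i.e. y = 3. Restricting the cubic part to that line (v = 0) leaves -u**3 ≠ 0, so f is not divisible by v and the branch is v² ≈ u**3 to lowest order — this is a cusp.
Classification: cusp.


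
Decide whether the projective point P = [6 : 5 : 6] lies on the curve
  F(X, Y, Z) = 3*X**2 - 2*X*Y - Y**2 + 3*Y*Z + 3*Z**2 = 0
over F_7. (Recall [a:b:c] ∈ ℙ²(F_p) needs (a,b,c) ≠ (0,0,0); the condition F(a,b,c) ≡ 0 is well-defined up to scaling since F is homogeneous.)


F(6,5,6) ≡ 4 (mod 7); P is NOT on the curve.

Evaluate F(6, 5, 6) term-by-term (mod 7).
  3*X**2 ↦ 3·36·1·1 = 108
  -2*X*Y ↦ -2·6·5·1 = -60
  -Y**2 ↦ -1·1·25·1 = -25
  3*Y*Z ↦ 3·1·5·6 = 90
  3*Z**2 ↦ 3·1·1·36 = 108
Sum: F(6, 5, 6) = (108) + (-60) + (-25) + (90) + (108) = 221.
Reducing mod 7: 221 ≡ 4 (mod 7).
Since F(a, b, c) ≡ 4 ≠ 0 (mod 7), P does NOT lie on the curve.


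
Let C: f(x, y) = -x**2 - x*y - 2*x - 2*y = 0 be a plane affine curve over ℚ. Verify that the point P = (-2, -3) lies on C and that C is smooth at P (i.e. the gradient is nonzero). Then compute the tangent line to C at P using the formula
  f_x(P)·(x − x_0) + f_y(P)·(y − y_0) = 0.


Tangent line at P: 5*x + 10 = 0.

Step 1: f(-2, -3) = 0, so P lies on C.
Step 2: partial derivatives
  f_x(x, y) = -2*x - y - 2, f_y(x, y) = -x - 2.
  f_x(P) = 5, f_y(P) = 0 (gradient nonzero, so P is smooth).
Step 3: tangent line at P: 5·(x − -2) + 0·(y − -3) = 0.
Expanding: 5*x + 10 = 0.


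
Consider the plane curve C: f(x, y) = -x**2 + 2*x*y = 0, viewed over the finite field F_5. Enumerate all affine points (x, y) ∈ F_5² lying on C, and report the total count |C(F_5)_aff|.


Affine F_5-points: {(0, 0), (0, 1), (0, 2), (0, 3), (0, 4), (1, 3), (2, 1), (3, 4), (4, 2)}; count = 9.

For each of the 25 pairs (x, y) ∈ F_5², evaluate f(x, y) mod 5. Record the zeros.
  x = 0: [0↦0, 1↦0, 2↦0, 3↦0, 4↦0]  zeros at y ∈ {0, 1, 2, 3, 4}
  x = 1: [0↦4, 1↦1, 2↦3, 3↦0, 4↦2]  zeros at y ∈ {3}
  x = 2: [0↦1, 1↦0, 2↦4, 3↦3, 4↦2]  zeros at y ∈ {1}
  x = 3: [0↦1, 1↦2, 2↦3, 3↦4, 4↦0]  zeros at y ∈ {4}
  x = 4: [0↦4, 1↦2, 2↦0, 3↦3, 4↦1]  zeros at y ∈ {2}
Collecting zeros: affine points = {(0, 0), (0, 1), (0, 2), (0, 3), (0, 4), (1, 3), (2, 1), (3, 4), (4, 2)}.
Total count |C(F_5)_aff| = 9.


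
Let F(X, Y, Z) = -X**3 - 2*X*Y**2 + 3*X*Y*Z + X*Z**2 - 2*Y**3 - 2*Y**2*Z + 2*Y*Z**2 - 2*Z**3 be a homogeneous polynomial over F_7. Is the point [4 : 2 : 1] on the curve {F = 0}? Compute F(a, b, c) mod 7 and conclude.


F(4,2,1) ≡ 1 (mod 7); P is NOT on the curve.

Evaluate F(4, 2, 1) term-by-term (mod 7).
  -X**3 ↦ -1·64·1·1 = -64
  -2*X*Y**2 ↦ -2·4·4·1 = -32
  3*X*Y*Z ↦ 3·4·2·1 = 24
  X*Z**2 ↦ 1·4·1·1 = 4
  -2*Y**3 ↦ -2·1·8·1 = -16
  -2*Y**2*Z ↦ -2·1·4·1 = -8
  2*Y*Z**2 ↦ 2·1·2·1 = 4
  -2*Z**3 ↦ -2·1·1·1 = -2
Sum: F(4, 2, 1) = (-64) + (-32) + (24) + (4) + (-16) + (-8) + (4) + (-2) = -90.
Reducing mod 7: -90 ≡ 1 (mod 7).
Since F(a, b, c) ≡ 1 ≠ 0 (mod 7), P does NOT lie on the curve.


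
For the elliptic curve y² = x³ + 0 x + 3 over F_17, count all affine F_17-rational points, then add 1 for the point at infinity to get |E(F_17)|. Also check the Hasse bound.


Affine points = {(1, 2), (1, 15), (3, 8), (3, 9), (4, 4), (4, 13), (5, 3), (5, 14), (6, 7), (6, 10), (9, 1), (9, 16), (10, 0), (11, 5), (11, 12), (16, 6), (16, 11)}; affine count = 17; |E(F_17)| = 18.

Discriminant check: Δ ∝ 4a³ + 27b² = 4·0³ + 27·3² = 4·0 + 27·9 ≡ 5 (mod 17). Nonzero ⇒ E is nonsingular.
For each x ∈ F_17, compute rhs = x³ + 0·x + 3 mod 17, then count y ∈ F_17 with y² ≡ rhs.
  x = 0: rhs = 3, matching y values: none (0 points).
  x = 1: rhs = 4, matching y values: 2, 15 (2 points).
  x = 2: rhs = 11, matching y values: none (0 points).
  x = 3: rhs = 13, matching y values: 8, 9 (2 points).
  x = 4: rhs = 16, matching y values: 4, 13 (2 points).
  x = 5: rhs = 9, matching y values: 3, 14 (2 points).
  x = 6: rhs = 15, matching y values: 7, 10 (2 points).
  x = 7: rhs = 6, matching y values: none (0 points).
  x = 8: rhs = 5, matching y values: none (0 points).
  x = 9: rhs = 1, matching y values: 1, 16 (2 points).
  x = 10: rhs = 0, matching y values: 0 (1 points).
  x = 11: rhs = 8, matching y values: 5, 12 (2 points).
  x = 12: rhs = 14, matching y values: none (0 points).
  x = 13: rhs = 7, matching y values: none (0 points).
  x = 14: rhs = 10, matching y values: none (0 points).
  x = 15: rhs = 12, matching y values: none (0 points).
  x = 16: rhs = 2, matching y values: 6, 11 (2 points).
Total affine count: 17.
Full point count |E(F_17)| = 17 + 1 = 18.
Hasse bound: |18 − (17+1)| = |0| = 0 ≤ 2√17 ≈ 8.2462 ✓.


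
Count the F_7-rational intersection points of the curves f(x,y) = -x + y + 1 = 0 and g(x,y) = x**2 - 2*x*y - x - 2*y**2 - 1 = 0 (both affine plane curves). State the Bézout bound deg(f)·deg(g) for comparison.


Common zeros: ∅; count = 0; Bézout bound = 2.

deg(f) = 1, deg(g) = 2, so Bézout bound = 2.
Scan x ∈ F_7. For each x, list the y ∈ F_7 with f(x, y) ≡ 0 and those with g(x, y) ≡ 0 (mod 7); the common zeros in that column are the intersection.
  x = 0: f ≡ 0 at y ∈ {6}; g ≡ 0 at y ∈ ∅; common: ∅.
  x = 1: f ≡ 0 at y ∈ {0}; g ≡ 0 at y ∈ ∅; common: ∅.
  x = 2: f ≡ 0 at y ∈ {1}; g ≡ 0 at y ∈ ∅; common: ∅.
  x = 3: f ≡ 0 at y ∈ {2}; g ≡ 0 at y ∈ ∅; common: ∅.
  x = 4: f ≡ 0 at y ∈ {3}; g ≡ 0 at y ∈ ∅; common: ∅.
  x = 5: f ≡ 0 at y ∈ {4}; g ≡ 0 at y ∈ {1}; common: ∅.
  x = 6: f ≡ 0 at y ∈ {5}; g ≡ 0 at y ∈ ∅; common: ∅.
Collecting: common zeros = ∅, so the count is 0.
Comparison with the Bézout bound: 0 ≤ 2 = deg(f)·deg(g), as expected for curves with no common component (the affine F_7-count falls short of the bound because intersections may lie at infinity, over extension fields, or carry multiplicity).


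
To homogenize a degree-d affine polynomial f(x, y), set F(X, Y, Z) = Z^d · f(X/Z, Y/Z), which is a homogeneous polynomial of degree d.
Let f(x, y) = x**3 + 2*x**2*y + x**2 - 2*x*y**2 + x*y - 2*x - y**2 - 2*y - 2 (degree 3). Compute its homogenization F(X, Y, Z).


F(X, Y, Z) = X**3 + 2*X**2*Y + X**2*Z - 2*X*Y**2 + X*Y*Z - 2*X*Z**2 - Y**2*Z - 2*Y*Z**2 - 2*Z**3

deg(f) = 3.
Substitute x = X/Z, y = Y/Z into f, then multiply by Z^3.
  monomial 1·x^3·y^0 ↦ 1·X^3·Y^0·Z^0.
  monomial 2·x^2·y^1 ↦ 2·X^2·Y^1·Z^0.
  monomial 1·x^2·y^0 ↦ 1·X^2·Y^0·Z^1.
  monomial -2·x^1·y^2 ↦ -2·X^1·Y^2·Z^0.
  monomial 1·x^1·y^1 ↦ 1·X^1·Y^1·Z^1.
  monomial -2·x^1·y^0 ↦ -2·X^1·Y^0·Z^2.
  monomial -1·x^0·y^2 ↦ -1·X^0·Y^2·Z^1.
  monomial -2·x^0·y^1 ↦ -2·X^0·Y^1·Z^2.
  monomial -2·x^0·y^0 ↦ -2·X^0·Y^0·Z^3.
Collecting: F(X, Y, Z) = X**3 + 2*X**2*Y + X**2*Z - 2*X*Y**2 + X*Y*Z - 2*X*Z**2 - Y**2*Z - 2*Y*Z**2 - 2*Z**3.


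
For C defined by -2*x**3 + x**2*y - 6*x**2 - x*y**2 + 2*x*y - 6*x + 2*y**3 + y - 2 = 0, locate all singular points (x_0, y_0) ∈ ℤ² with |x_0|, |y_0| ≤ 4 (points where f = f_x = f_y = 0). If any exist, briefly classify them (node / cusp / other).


Singular points: {(-1, 0)}; classification: cusp.

Compute partial derivatives:
  f_x = -6*x**2 + 2*x*y - 12*x - y**2 + 2*y - 6.
  f_y = x**2 - 2*x*y + 2*x + 6*y**2 + 1.
Scan x_0 ∈ {−4, ..., 4}. For each x_0, f_y(x_0, y) is a polynomial in y; find its integer roots y ∈ {−4, ..., 4}, then test f_x and f at those candidates.
  x = -4: f_y(-4, y) = 6*y**2 + 8*y + 9; no integer root y with |y| ≤ 4.
  x = -3: f_y(-3, y) = 6*y**2 + 6*y + 4; no integer root y with |y| ≤ 4.
  x = -2: f_y(-2, y) = 6*y**2 + 4*y + 1; no integer root y with |y| ≤ 4.
  x = -1: f_y(-1, y) = 6*y**2 + 2*y; vanishes at y ∈ {0}. (-1, 0): f_x = 0, f = 0 — SINGULAR.
  x = 0: f_y(0, y) = 6*y**2 + 1; no integer root y with |y| ≤ 4.
  x = 1: f_y(1, y) = 6*y**2 - 2*y + 4; no integer root y with |y| ≤ 4.
  x = 2: f_y(2, y) = 6*y**2 - 4*y + 9; no integer root y with |y| ≤ 4.
  x = 3: f_y(3, y) = 6*y**2 - 6*y + 16; no integer root y with |y| ≤ 4.
  x = 4: f_y(4, y) = 6*y**2 - 8*y + 25; no integer root y with |y| ≤ 4.
Only singular point on the grid: (-1, 0).
Classify: substitute x = -1 + u, y = 0 + v and expand: f = -2*u**3 + u**2*v - u*v**2 + 2*v**3 + v**2.
No constant or linear terms (consistent with a singular point). Quadratic part: v**2. Cubic part: -2*u**3 + u**2*v - u*v**2 + 2*v**3.
The quadratic part v**2 is a perfect square, so there is a single (double) tangent line v = 0, i.e. y = 0. Restricting the cubic part to that line (v = 0) leaves -2*u**3 ≠ 0, so f is not divisible by v and the branch is v² ≈ 2*u**3 to lowest order — this is a cusp.
Classification: cusp.


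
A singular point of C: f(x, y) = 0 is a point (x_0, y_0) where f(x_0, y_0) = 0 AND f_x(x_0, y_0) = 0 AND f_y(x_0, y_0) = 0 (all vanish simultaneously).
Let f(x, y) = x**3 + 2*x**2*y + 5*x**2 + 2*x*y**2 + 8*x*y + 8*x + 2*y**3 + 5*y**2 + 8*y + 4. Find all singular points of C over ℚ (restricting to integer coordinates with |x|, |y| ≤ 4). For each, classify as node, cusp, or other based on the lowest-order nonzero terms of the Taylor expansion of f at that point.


Singular points: {(-2, 0)}; classification: node.

Compute partial derivatives:
  f_x = 3*x**2 + 4*x*y + 10*x + 2*y**2 + 8*y + 8.
  f_y = 2*x**2 + 4*x*y + 8*x + 6*y**2 + 10*y + 8.
Scan x_0 ∈ {−4, ..., 4}. For each x_0, f_y(x_0, y) is a polynomial in y; find its integer roots y ∈ {−4, ..., 4}, then test f_x and f at those candidates.
  x = -4: f_y(-4, y) = 6*y**2 - 6*y + 8; no integer root y with |y| ≤ 4.
  x = -3: f_y(-3, y) = 6*y**2 - 2*y + 2; no integer root y with |y| ≤ 4.
  x = -2: f_y(-2, y) = 6*y**2 + 2*y; vanishes at y ∈ {0}. (-2, 0): f_x = 0, f = 0 — SINGULAR.
  x = -1: f_y(-1, y) = 6*y**2 + 6*y + 2; no integer root y with |y| ≤ 4.
  x = 0: f_y(0, y) = 6*y**2 + 10*y + 8; no integer root y with |y| ≤ 4.
  x = 1: f_y(1, y) = 6*y**2 + 14*y + 18; no integer root y with |y| ≤ 4.
  x = 2: f_y(2, y) = 6*y**2 + 18*y + 32; no integer root y with |y| ≤ 4.
  x = 3: f_y(3, y) = 6*y**2 + 22*y + 50; no integer root y with |y| ≤ 4.
  x = 4: f_y(4, y) = 6*y**2 + 26*y + 72; no integer root y with |y| ≤ 4.
Only singular point on the grid: (-2, 0).
Classify: substitute x = -2 + u, y = 0 + v and expand: f = u**3 + 2*u**2*v - u**2 + 2*u*v**2 + 2*v**3 + v**2.
No constant or linear terms (consistent with a singular point). Quadratic part: -u**2 + v**2. Cubic part: u**3 + 2*u**2*v + 2*u*v**2 + 2*v**3.
The quadratic part v**2 - u**2 = (v − u)(v + u) splits into two distinct linear factors, so there are two distinct tangent lines y − 0 = ±(x − -2) — this is a node (ordinary double point).
Classification: node.


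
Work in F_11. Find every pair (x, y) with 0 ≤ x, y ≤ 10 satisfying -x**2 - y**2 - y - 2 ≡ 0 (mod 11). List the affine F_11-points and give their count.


Affine F_11-points: {(0, 4), (0, 6), (1, 5), (3, 0), (3, 10), (5, 2), (5, 8), (6, 2), (6, 8), (8, 0), (8, 10), (10, 5)}; count = 12.

For each of the 121 pairs (x, y) ∈ F_11², evaluate f(x, y) mod 11. Record the zeros.
  x = 0: [0↦9, 1↦7, 2↦3, 3↦8, 4↦0, 5↦1, 6↦0, 7↦8, 8↦3, 9↦7, 10↦9]  zeros at y ∈ {4, 6}
  x = 1: [0↦8, 1↦6, 2↦2, 3↦7, 4↦10, 5↦0, 6↦10, 7↦7, 8↦2, 9↦6, 10↦8]  zeros at y ∈ {5}
  x = 2: [0↦5, 1↦3, 2↦10, 3↦4, 4↦7, 5↦8, 6↦7, 7↦4, 8↦10, 9↦3, 10↦5]  zeros at y ∈ ∅
  x = 3: [0↦0, 1↦9, 2↦5, 3↦10, 4↦2, 5↦3, 6↦2, 7↦10, 8↦5, 9↦9, 10↦0]  zeros at y ∈ {0, 10}
  x = 4: [0↦4, 1↦2, 2↦9, 3↦3, 4↦6, 5↦7, 6↦6, 7↦3, 8↦9, 9↦2, 10↦4]  zeros at y ∈ ∅
  x = 5: [0↦6, 1↦4, 2↦0, 3↦5, 4↦8, 5↦9, 6↦8, 7↦5, 8↦0, 9↦4, 10↦6]  zeros at y ∈ {2, 8}
  x = 6: [0↦6, 1↦4, 2↦0, 3↦5, 4↦8, 5↦9, 6↦8, 7↦5, 8↦0, 9↦4, 10↦6]  zeros at y ∈ {2, 8}
  x = 7: [0↦4, 1↦2, 2↦9, 3↦3, 4↦6, 5↦7, 6↦6, 7↦3, 8↦9, 9↦2, 10↦4]  zeros at y ∈ ∅
  x = 8: [0↦0, 1↦9, 2↦5, 3↦10, 4↦2, 5↦3, 6↦2, 7↦10, 8↦5, 9↦9, 10↦0]  zeros at y ∈ {0, 10}
  x = 9: [0↦5, 1↦3, 2↦10, 3↦4, 4↦7, 5↦8, 6↦7, 7↦4, 8↦10, 9↦3, 10↦5]  zeros at y ∈ ∅
  x = 10: [0↦8, 1↦6, 2↦2, 3↦7, 4↦10, 5↦0, 6↦10, 7↦7, 8↦2, 9↦6, 10↦8]  zeros at y ∈ {5}
Collecting zeros: affine points = {(0, 4), (0, 6), (1, 5), (3, 0), (3, 10), (5, 2), (5, 8), (6, 2), (6, 8), (8, 0), (8, 10), (10, 5)}.
Total count |C(F_11)_aff| = 12.


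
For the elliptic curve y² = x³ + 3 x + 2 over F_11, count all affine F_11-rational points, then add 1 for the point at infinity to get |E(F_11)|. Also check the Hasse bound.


Affine points = {(2, 4), (2, 7), (3, 4), (3, 7), (4, 1), (4, 10), (6, 4), (6, 7), (7, 5), (7, 6), (10, 3), (10, 8)}; affine count = 12; |E(F_11)| = 13.

Discriminant check: Δ ∝ 4a³ + 27b² = 4·3³ + 27·2² = 4·27 + 27·4 ≡ 7 (mod 11). Nonzero ⇒ E is nonsingular.
For each x ∈ F_11, compute rhs = x³ + 3·x + 2 mod 11, then count y ∈ F_11 with y² ≡ rhs.
  x = 0: rhs = 2, matching y values: none (0 points).
  x = 1: rhs = 6, matching y values: none (0 points).
  x = 2: rhs = 5, matching y values: 4, 7 (2 points).
  x = 3: rhs = 5, matching y values: 4, 7 (2 points).
  x = 4: rhs = 1, matching y values: 1, 10 (2 points).
  x = 5: rhs = 10, matching y values: none (0 points).
  x = 6: rhs = 5, matching y values: 4, 7 (2 points).
  x = 7: rhs = 3, matching y values: 5, 6 (2 points).
  x = 8: rhs = 10, matching y values: none (0 points).
  x = 9: rhs = 10, matching y values: none (0 points).
  x = 10: rhs = 9, matching y values: 3, 8 (2 points).
Total affine count: 12.
Full point count |E(F_11)| = 12 + 1 = 13.
Hasse bound: |13 − (11+1)| = |1| = 1 ≤ 2√11 ≈ 6.6332 ✓.


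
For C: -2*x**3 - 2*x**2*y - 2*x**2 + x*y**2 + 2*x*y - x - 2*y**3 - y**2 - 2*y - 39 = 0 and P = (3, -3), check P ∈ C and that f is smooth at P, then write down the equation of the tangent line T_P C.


Tangent line at P: -28*x - 80*y - 156 = 0.

Step 1: f(3, -3) = 0, so P lies on C.
Step 2: partial derivatives
  f_x(x, y) = -6*x**2 - 4*x*y - 4*x + y**2 + 2*y - 1, f_y(x, y) = -2*x**2 + 2*x*y + 2*x - 6*y**2 - 2*y - 2.
  f_x(P) = -28, f_y(P) = -80 (gradient nonzero, so P is smooth).
Step 3: tangent line at P: -28·(x − 3) + -80·(y − -3) = 0.
Expanding: -28*x - 80*y - 156 = 0.


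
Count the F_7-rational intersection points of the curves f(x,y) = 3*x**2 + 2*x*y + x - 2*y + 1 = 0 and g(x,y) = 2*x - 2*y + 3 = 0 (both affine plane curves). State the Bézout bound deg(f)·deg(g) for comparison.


Common zeros: {(3, 1), (5, 3)}; count = 2; Bézout bound = 2.

deg(f) = 2, deg(g) = 1, so Bézout bound = 2.
Scan x ∈ F_7. For each x, list the y ∈ F_7 with f(x, y) ≡ 0 and those with g(x, y) ≡ 0 (mod 7); the common zeros in that column are the intersection.
  x = 0: f ≡ 0 at y ∈ {4}; g ≡ 0 at y ∈ {5}; common: ∅.
  x = 1: f ≡ 0 at y ∈ ∅; g ≡ 0 at y ∈ {6}; common: ∅.
  x = 2: f ≡ 0 at y ∈ {3}; g ≡ 0 at y ∈ {0}; common: ∅.
  x = 3: f ≡ 0 at y ∈ {1}; g ≡ 0 at y ∈ {1}; common: {1}.
  x = 4: f ≡ 0 at y ∈ {4}; g ≡ 0 at y ∈ {2}; common: ∅.
  x = 5: f ≡ 0 at y ∈ {3}; g ≡ 0 at y ∈ {3}; common: {3}.
  x = 6: f ≡ 0 at y ∈ {6}; g ≡ 0 at y ∈ {4}; common: ∅.
Collecting: common zeros = {(3, 1), (5, 3)}, so the count is 2.
Comparison with the Bézout bound: 2 ≤ 2 = deg(f)·deg(g), as expected for curves with no common component (the bound is attained).


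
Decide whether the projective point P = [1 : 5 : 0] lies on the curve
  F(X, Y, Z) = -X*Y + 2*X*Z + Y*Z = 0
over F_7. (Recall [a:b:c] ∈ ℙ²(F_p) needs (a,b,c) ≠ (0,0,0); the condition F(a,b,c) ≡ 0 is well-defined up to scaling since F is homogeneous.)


F(1,5,0) ≡ 2 (mod 7); P is NOT on the curve.

Evaluate F(1, 5, 0) term-by-term (mod 7).
  -X*Y ↦ -1·1·5·1 = -5
  2*X*Z ↦ 2·1·1·0 = 0
  Y*Z ↦ 1·1·5·0 = 0
Sum: F(1, 5, 0) = (-5) + (0) + (0) = -5.
Reducing mod 7: -5 ≡ 2 (mod 7).
Since F(a, b, c) ≡ 2 ≠ 0 (mod 7), P does NOT lie on the curve.


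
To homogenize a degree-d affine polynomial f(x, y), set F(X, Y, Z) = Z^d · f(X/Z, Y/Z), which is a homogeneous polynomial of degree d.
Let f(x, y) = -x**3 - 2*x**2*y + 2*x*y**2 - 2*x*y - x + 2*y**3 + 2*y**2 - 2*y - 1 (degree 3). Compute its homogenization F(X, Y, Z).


F(X, Y, Z) = -X**3 - 2*X**2*Y + 2*X*Y**2 - 2*X*Y*Z - X*Z**2 + 2*Y**3 + 2*Y**2*Z - 2*Y*Z**2 - Z**3

deg(f) = 3.
Substitute x = X/Z, y = Y/Z into f, then multiply by Z^3.
  monomial -1·x^3·y^0 ↦ -1·X^3·Y^0·Z^0.
  monomial -2·x^2·y^1 ↦ -2·X^2·Y^1·Z^0.
  monomial 2·x^1·y^2 ↦ 2·X^1·Y^2·Z^0.
  monomial -2·x^1·y^1 ↦ -2·X^1·Y^1·Z^1.
  monomial -1·x^1·y^0 ↦ -1·X^1·Y^0·Z^2.
  monomial 2·x^0·y^3 ↦ 2·X^0·Y^3·Z^0.
  monomial 2·x^0·y^2 ↦ 2·X^0·Y^2·Z^1.
  monomial -2·x^0·y^1 ↦ -2·X^0·Y^1·Z^2.
  monomial -1·x^0·y^0 ↦ -1·X^0·Y^0·Z^3.
Collecting: F(X, Y, Z) = -X**3 - 2*X**2*Y + 2*X*Y**2 - 2*X*Y*Z - X*Z**2 + 2*Y**3 + 2*Y**2*Z - 2*Y*Z**2 - Z**3.


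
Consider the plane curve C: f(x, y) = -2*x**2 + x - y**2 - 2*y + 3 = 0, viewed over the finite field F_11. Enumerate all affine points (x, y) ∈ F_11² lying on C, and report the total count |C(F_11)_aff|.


Affine F_11-points: {(0, 1), (0, 8), (1, 4), (1, 5), (2, 2), (2, 7), (3, 10), (4, 2), (4, 7), (5, 4), (5, 5), (6, 1), (6, 8), (7, 0), (7, 9), (8, 3), (8, 6), (9, 3), (9, 6), (10, 0), (10, 9)}; count = 21.

For each of the 121 pairs (x, y) ∈ F_11², evaluate f(x, y) mod 11. Record the zeros.
  x = 0: [0↦3, 1↦0, 2↦6, 3↦10, 4↦1, 5↦1, 6↦10, 7↦6, 8↦0, 9↦3, 10↦4]  zeros at y ∈ {1, 8}
  x = 1: [0↦2, 1↦10, 2↦5, 3↦9, 4↦0, 5↦0, 6↦9, 7↦5, 8↦10, 9↦2, 10↦3]  zeros at y ∈ {4, 5}
  x = 2: [0↦8, 1↦5, 2↦0, 3↦4, 4↦6, 5↦6, 6↦4, 7↦0, 8↦5, 9↦8, 10↦9]  zeros at y ∈ {2, 7}
  x = 3: [0↦10, 1↦7, 2↦2, 3↦6, 4↦8, 5↦8, 6↦6, 7↦2, 8↦7, 9↦10, 10↦0]  zeros at y ∈ {10}
  x = 4: [0↦8, 1↦5, 2↦0, 3↦4, 4↦6, 5↦6, 6↦4, 7↦0, 8↦5, 9↦8, 10↦9]  zeros at y ∈ {2, 7}
  x = 5: [0↦2, 1↦10, 2↦5, 3↦9, 4↦0, 5↦0, 6↦9, 7↦5, 8↦10, 9↦2, 10↦3]  zeros at y ∈ {4, 5}
  x = 6: [0↦3, 1↦0, 2↦6, 3↦10, 4↦1, 5↦1, 6↦10, 7↦6, 8↦0, 9↦3, 10↦4]  zeros at y ∈ {1, 8}
  x = 7: [0↦0, 1↦8, 2↦3, 3↦7, 4↦9, 5↦9, 6↦7, 7↦3, 8↦8, 9↦0, 10↦1]  zeros at y ∈ {0, 9}
  x = 8: [0↦4, 1↦1, 2↦7, 3↦0, 4↦2, 5↦2, 6↦0, 7↦7, 8↦1, 9↦4, 10↦5]  zeros at y ∈ {3, 6}
  x = 9: [0↦4, 1↦1, 2↦7, 3↦0, 4↦2, 5↦2, 6↦0, 7↦7, 8↦1, 9↦4, 10↦5]  zeros at y ∈ {3, 6}
  x = 10: [0↦0, 1↦8, 2↦3, 3↦7, 4↦9, 5↦9, 6↦7, 7↦3, 8↦8, 9↦0, 10↦1]  zeros at y ∈ {0, 9}
Collecting zeros: affine points = {(0, 1), (0, 8), (1, 4), (1, 5), (2, 2), (2, 7), (3, 10), (4, 2), (4, 7), (5, 4), (5, 5), (6, 1), (6, 8), (7, 0), (7, 9), (8, 3), (8, 6), (9, 3), (9, 6), (10, 0), (10, 9)}.
Total count |C(F_11)_aff| = 21.


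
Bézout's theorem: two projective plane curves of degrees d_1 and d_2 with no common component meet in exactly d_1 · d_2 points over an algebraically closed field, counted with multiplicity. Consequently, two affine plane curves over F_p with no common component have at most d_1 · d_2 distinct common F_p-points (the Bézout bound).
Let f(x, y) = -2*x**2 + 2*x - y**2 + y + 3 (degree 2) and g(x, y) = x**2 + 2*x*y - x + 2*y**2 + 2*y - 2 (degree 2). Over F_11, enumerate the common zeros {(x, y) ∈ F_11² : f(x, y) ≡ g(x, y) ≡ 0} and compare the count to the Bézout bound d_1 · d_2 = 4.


Common zeros: ∅; count = 0; Bézout bound = 4.

deg(f) = 2, deg(g) = 2, so Bézout bound = 4.
Scan x ∈ F_11. For each x, list the y ∈ F_11 with f(x, y) ≡ 0 and those with g(x, y) ≡ 0 (mod 11); the common zeros in that column are the intersection.
  x = 0: f ≡ 0 at y ∈ ∅; g ≡ 0 at y ∈ {3, 7}; common: ∅.
  x = 1: f ≡ 0 at y ∈ ∅; g ≡ 0 at y ∈ ∅; common: ∅.
  x = 2: f ≡ 0 at y ∈ ∅; g ≡ 0 at y ∈ {0, 8}; common: ∅.
  x = 3: f ≡ 0 at y ∈ {2, 10}; g ≡ 0 at y ∈ ∅; common: ∅.
  x = 4: f ≡ 0 at y ∈ {4, 8}; g ≡ 0 at y ∈ {1, 5}; common: ∅.
  x = 5: f ≡ 0 at y ∈ ∅; g ≡ 0 at y ∈ {8}; common: ∅.
  x = 6: f ≡ 0 at y ∈ {5, 7}; g ≡ 0 at y ∈ {1, 3}; common: ∅.
  x = 7: f ≡ 0 at y ∈ ∅; g ≡ 0 at y ∈ ∅; common: ∅.
  x = 8: f ≡ 0 at y ∈ {4, 8}; g ≡ 0 at y ∈ ∅; common: ∅.
  x = 9: f ≡ 0 at y ∈ {2, 10}; g ≡ 0 at y ∈ {5, 7}; common: ∅.
  x = 10: f ≡ 0 at y ∈ ∅; g ≡ 0 at y ∈ {0}; common: ∅.
Collecting: common zeros = ∅, so the count is 0.
Comparison with the Bézout bound: 0 ≤ 4 = deg(f)·deg(g), as expected for curves with no common component (the affine F_11-count falls short of the bound because intersections may lie at infinity, over extension fields, or carry multiplicity).
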